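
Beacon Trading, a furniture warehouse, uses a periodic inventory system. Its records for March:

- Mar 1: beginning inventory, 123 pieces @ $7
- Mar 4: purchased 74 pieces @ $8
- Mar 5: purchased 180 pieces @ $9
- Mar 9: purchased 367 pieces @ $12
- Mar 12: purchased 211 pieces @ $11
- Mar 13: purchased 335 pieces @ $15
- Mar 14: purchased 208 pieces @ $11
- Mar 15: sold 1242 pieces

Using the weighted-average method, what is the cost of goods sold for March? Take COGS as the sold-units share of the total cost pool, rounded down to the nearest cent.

Mar 15, sell 1242: 1242/1498 × $17,111.00 → $14,186.82
Ending inventory (cost pool remaining) = $2,924.18
Check: goods available $17,111.00 = COGS $14,186.82 + ending $2,924.18

COGS = $14,186.82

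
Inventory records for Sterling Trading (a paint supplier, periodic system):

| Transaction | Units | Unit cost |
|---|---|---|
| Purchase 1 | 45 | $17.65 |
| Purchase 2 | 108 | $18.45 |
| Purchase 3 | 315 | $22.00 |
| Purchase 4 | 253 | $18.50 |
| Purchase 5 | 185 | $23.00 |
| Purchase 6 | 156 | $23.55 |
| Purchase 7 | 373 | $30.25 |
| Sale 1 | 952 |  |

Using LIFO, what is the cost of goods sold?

Sale 1 (952) [LIFO — newest first]: 373 @ $30.25 + 156 @ $23.55 + 185 @ $23.00 + 238 @ $18.50 = $23,615.05
Ending inventory: 45 @ $17.65 + 108 @ $18.45 + 315 @ $22.00 + 15 @ $18.50 = $9,994.35

COGS = $23,615.05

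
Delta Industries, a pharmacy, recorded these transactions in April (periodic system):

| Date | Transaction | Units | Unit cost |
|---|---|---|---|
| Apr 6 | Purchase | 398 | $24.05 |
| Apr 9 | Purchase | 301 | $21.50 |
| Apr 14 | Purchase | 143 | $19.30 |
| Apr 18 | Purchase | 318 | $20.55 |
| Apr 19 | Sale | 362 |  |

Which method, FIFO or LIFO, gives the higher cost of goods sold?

FIFO

FIFO COGS: 362 @ $24.05 = $8,706.10
LIFO COGS: 318 @ $20.55 + 44 @ $19.30 = $7,384.10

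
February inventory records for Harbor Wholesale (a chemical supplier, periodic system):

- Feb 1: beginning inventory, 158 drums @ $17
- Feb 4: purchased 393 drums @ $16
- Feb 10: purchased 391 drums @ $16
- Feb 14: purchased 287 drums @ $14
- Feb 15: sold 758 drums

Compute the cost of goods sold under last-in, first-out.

Feb 15, 758 sold [LIFO — newest first]: 287 @ $14 + 391 @ $16 + 80 @ $16 = $11,554
Ending inventory: 158 @ $17 + 313 @ $16 = $7,694

COGS = $11,554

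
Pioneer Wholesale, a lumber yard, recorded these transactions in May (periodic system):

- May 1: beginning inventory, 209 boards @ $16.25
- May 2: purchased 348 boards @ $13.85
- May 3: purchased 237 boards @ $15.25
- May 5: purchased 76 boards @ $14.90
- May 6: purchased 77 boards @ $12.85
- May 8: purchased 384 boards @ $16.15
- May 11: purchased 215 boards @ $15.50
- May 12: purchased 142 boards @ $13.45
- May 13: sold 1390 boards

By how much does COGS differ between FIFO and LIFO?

FIFO COGS: 209 @ $16.25 + 348 @ $13.85 + 237 @ $15.25 + 76 @ $14.90 + 77 @ $12.85 + 384 @ $16.15 + 59 @ $15.50 = $21,068.25
LIFO COGS: 142 @ $13.45 + 215 @ $15.50 + 384 @ $16.15 + 77 @ $12.85 + 76 @ $14.90 + 237 @ $15.25 + 259 @ $13.85 = $20,767.25
Difference = |$21,068.25 − $20,767.25| = $301.00

$301.00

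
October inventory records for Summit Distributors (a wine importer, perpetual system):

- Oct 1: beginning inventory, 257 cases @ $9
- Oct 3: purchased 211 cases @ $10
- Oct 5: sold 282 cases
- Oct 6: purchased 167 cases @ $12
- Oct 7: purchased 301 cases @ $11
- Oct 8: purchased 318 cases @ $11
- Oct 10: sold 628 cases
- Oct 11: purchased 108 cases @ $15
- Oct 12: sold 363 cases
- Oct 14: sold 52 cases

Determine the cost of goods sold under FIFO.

Oct 5, 282 sold [FIFO — oldest first]: 257 @ $9 + 25 @ $10 = $2,563
Oct 10, 628 sold [FIFO — oldest first]: 186 @ $10 + 167 @ $12 + 275 @ $11 = $6,889
Oct 12, 363 sold [FIFO — oldest first]: 26 @ $11 + 318 @ $11 + 19 @ $15 = $4,069
Oct 14, 52 sold [FIFO — oldest first]: 52 @ $15 = $780
Total COGS = $2,563 + $6,889 + $4,069 + $780 = $14,301
Ending inventory: 37 @ $15 = $555
Check: goods available $14,856 = COGS $14,301 + ending $555

COGS = $14,301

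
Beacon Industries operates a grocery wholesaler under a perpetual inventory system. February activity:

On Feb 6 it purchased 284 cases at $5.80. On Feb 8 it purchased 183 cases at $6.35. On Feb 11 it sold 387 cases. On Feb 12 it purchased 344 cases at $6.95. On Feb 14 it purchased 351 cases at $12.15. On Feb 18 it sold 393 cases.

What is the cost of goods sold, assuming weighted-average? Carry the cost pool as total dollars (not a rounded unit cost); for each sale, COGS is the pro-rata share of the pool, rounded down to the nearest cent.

After Feb 6: 284 on hand, pool $1,647.20 (≈ $5.8000 each)
After Feb 8: 467 on hand, pool $2,809.25 (≈ $6.0155 each)
Feb 11, sell 387: 387/467 × $2,809.25 → $2,328.00
After Feb 12: 424 on hand, pool $2,872.05 (≈ $6.7737 each)
After Feb 14: 775 on hand, pool $7,136.70 (≈ $9.2086 each)
Feb 18, sell 393: 393/775 × $7,136.70 → $3,618.99
Total COGS = $2,328.00 + $3,618.99 = $5,946.99
Ending inventory (cost pool remaining) = $3,517.71
Check: goods available $9,464.70 = COGS $5,946.99 + ending $3,517.71

COGS = $5,946.99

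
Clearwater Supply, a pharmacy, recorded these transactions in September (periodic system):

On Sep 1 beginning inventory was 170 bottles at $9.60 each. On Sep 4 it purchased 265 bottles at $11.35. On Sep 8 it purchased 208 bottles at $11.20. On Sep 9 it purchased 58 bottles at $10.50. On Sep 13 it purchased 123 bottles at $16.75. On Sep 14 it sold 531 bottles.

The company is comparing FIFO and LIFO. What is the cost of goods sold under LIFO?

COGS = $6,610.55

FIFO COGS: 170 @ $9.60 + 265 @ $11.35 + 96 @ $11.20 = $5,714.95
LIFO COGS: 123 @ $16.75 + 58 @ $10.50 + 208 @ $11.20 + 142 @ $11.35 = $6,610.55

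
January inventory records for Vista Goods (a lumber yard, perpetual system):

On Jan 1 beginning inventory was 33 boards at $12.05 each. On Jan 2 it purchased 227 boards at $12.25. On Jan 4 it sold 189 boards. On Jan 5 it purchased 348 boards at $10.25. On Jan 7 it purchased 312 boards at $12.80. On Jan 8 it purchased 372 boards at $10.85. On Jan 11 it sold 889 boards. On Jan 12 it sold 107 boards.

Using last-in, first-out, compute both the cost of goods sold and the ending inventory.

COGS = $13,543.05; ending inventory = $1,232.15

Jan 4, 189 sold [LIFO — newest first]: 189 @ $12.25 = $2,315.25
Jan 11, 889 sold [LIFO — newest first]: 372 @ $10.85 + 312 @ $12.80 + 205 @ $10.25 = $10,131.05
Jan 12, 107 sold [LIFO — newest first]: 107 @ $10.25 = $1,096.75
Total COGS = $2,315.25 + $10,131.05 + $1,096.75 = $13,543.05
Ending inventory: 33 @ $12.05 + 38 @ $12.25 + 36 @ $10.25 = $1,232.15
Check: goods available $14,775.20 = COGS $13,543.05 + ending $1,232.15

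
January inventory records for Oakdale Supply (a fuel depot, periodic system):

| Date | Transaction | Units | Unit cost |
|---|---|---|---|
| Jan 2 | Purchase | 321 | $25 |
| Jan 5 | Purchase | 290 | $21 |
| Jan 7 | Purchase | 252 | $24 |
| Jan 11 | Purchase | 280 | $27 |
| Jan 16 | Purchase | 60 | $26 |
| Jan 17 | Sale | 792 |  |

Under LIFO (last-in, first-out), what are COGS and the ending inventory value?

Jan 17, 792 sold [LIFO — newest first]: 60 @ $26 + 280 @ $27 + 252 @ $24 + 200 @ $21 = $19,368
Ending inventory: 321 @ $25 + 90 @ $21 = $9,915

COGS = $19,368; ending inventory = $9,915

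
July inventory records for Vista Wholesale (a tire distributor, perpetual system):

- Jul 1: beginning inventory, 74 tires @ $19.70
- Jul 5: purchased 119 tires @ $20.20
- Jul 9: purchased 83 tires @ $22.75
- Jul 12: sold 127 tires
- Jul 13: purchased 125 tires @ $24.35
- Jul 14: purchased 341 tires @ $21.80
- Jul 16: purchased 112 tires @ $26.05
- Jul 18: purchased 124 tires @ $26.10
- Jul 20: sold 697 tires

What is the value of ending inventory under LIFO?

Ending inventory = $3,094.55

Jul 12, 127 sold [LIFO — newest first]: 83 @ $22.75 + 44 @ $20.20 = $2,777.05
Jul 20, 697 sold [LIFO — newest first]: 124 @ $26.10 + 112 @ $26.05 + 341 @ $21.80 + 120 @ $24.35 = $16,509.80
Total COGS = $2,777.05 + $16,509.80 = $19,286.85
Ending inventory: 74 @ $19.70 + 75 @ $20.20 + 5 @ $24.35 = $3,094.55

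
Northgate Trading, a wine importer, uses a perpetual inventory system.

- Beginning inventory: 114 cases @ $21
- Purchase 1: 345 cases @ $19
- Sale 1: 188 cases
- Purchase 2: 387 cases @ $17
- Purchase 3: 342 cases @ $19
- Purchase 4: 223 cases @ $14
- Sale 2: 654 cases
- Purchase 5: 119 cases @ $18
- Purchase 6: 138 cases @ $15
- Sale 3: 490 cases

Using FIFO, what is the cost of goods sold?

COGS = $24,042

Sale 1 (188) [FIFO — oldest first]: 114 @ $21 + 74 @ $19 = $3,800
Sale 2 (654) [FIFO — oldest first]: 271 @ $19 + 383 @ $17 = $11,660
Sale 3 (490) [FIFO — oldest first]: 4 @ $17 + 342 @ $19 + 144 @ $14 = $8,582
Total COGS = $3,800 + $11,660 + $8,582 = $24,042
Ending inventory: 79 @ $14 + 119 @ $18 + 138 @ $15 = $5,318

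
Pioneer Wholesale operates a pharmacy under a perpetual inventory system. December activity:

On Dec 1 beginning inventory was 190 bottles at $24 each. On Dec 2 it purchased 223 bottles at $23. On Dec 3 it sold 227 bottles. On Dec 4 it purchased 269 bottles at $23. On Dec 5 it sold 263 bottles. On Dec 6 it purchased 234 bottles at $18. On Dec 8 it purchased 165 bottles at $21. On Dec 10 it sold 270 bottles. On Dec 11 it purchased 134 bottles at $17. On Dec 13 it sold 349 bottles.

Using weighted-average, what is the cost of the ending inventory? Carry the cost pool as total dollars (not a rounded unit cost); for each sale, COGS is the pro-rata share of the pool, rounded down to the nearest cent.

Ending inventory = $2,065.47

After Dec 1: 190 on hand, pool $4,560.00 (≈ $24.0000 each)
After Dec 2: 413 on hand, pool $9,689.00 (≈ $23.4600 each)
Dec 3, sell 227: 227/413 × $9,689.00 → $5,325.43
After Dec 4: 455 on hand, pool $10,550.57 (≈ $23.1881 each)
Dec 5, sell 263: 263/455 × $10,550.57 → $6,098.46
After Dec 6: 426 on hand, pool $8,664.11 (≈ $20.3383 each)
After Dec 8: 591 on hand, pool $12,129.11 (≈ $20.5230 each)
Dec 10, sell 270: 270/591 × $12,129.11 → $5,541.21
After Dec 11: 455 on hand, pool $8,865.90 (≈ $19.4855 each)
Dec 13, sell 349: 349/455 × $8,865.90 → $6,800.43
Total COGS = $5,325.43 + $6,098.46 + $5,541.21 + $6,800.43 = $23,765.53
Ending inventory (cost pool remaining) = $2,065.47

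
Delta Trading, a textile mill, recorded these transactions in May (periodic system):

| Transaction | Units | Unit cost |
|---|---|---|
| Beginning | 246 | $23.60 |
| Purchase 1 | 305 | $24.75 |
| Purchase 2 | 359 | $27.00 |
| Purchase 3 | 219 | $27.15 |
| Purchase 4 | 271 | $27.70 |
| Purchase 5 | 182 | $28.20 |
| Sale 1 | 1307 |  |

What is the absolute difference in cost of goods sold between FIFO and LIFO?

FIFO COGS: 246 @ $23.60 + 305 @ $24.75 + 359 @ $27.00 + 219 @ $27.15 + 178 @ $27.70 = $33,923.80
LIFO COGS: 182 @ $28.20 + 271 @ $27.70 + 219 @ $27.15 + 359 @ $27.00 + 276 @ $24.75 = $35,108.95
Difference = |$33,923.80 − $35,108.95| = $1,185.15

$1,185.15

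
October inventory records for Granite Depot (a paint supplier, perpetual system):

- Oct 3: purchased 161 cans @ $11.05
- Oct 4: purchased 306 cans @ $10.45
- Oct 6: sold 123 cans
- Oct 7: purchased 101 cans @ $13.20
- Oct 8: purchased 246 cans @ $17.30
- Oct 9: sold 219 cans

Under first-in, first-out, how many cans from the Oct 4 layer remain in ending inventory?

125

Oct 6, 123 sold [FIFO — oldest first]: 123 @ $11.05 = $1,359.15
Oct 9, 219 sold [FIFO — oldest first]: 38 @ $11.05 + 181 @ $10.45 = $2,311.35
Total COGS = $1,359.15 + $2,311.35 = $3,670.50
Ending inventory: 125 @ $10.45 + 101 @ $13.20 + 246 @ $17.30 = $6,895.25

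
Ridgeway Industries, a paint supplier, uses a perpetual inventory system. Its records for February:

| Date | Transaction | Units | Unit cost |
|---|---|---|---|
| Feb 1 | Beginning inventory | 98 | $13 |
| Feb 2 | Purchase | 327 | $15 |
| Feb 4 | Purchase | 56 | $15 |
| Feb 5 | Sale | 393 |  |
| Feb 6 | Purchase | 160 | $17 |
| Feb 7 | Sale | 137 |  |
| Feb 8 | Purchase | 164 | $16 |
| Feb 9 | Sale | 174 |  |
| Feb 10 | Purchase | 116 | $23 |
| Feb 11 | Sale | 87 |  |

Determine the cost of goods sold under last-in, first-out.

Feb 5, 393 sold [LIFO — newest first]: 56 @ $15 + 327 @ $15 + 10 @ $13 = $5,875
Feb 7, 137 sold [LIFO — newest first]: 137 @ $17 = $2,329
Feb 9, 174 sold [LIFO — newest first]: 164 @ $16 + 10 @ $17 = $2,794
Feb 11, 87 sold [LIFO — newest first]: 87 @ $23 = $2,001
Total COGS = $5,875 + $2,329 + $2,794 + $2,001 = $12,999
Ending inventory: 88 @ $13 + 13 @ $17 + 29 @ $23 = $2,032

COGS = $12,999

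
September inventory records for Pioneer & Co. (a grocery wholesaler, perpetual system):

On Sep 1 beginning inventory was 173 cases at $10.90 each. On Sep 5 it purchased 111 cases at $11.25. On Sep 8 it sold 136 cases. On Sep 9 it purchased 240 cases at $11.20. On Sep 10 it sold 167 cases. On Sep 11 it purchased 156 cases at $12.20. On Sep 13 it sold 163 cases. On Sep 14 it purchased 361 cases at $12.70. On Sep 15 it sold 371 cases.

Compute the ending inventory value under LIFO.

Sep 8, 136 sold [LIFO — newest first]: 111 @ $11.25 + 25 @ $10.90 = $1,521.25
Sep 10, 167 sold [LIFO — newest first]: 167 @ $11.20 = $1,870.40
Sep 13, 163 sold [LIFO — newest first]: 156 @ $12.20 + 7 @ $11.20 = $1,981.60
Sep 15, 371 sold [LIFO — newest first]: 361 @ $12.70 + 10 @ $11.20 = $4,696.70
Total COGS = $1,521.25 + $1,870.40 + $1,981.60 + $4,696.70 = $10,069.95
Ending inventory: 148 @ $10.90 + 56 @ $11.20 = $2,240.40

Ending inventory = $2,240.40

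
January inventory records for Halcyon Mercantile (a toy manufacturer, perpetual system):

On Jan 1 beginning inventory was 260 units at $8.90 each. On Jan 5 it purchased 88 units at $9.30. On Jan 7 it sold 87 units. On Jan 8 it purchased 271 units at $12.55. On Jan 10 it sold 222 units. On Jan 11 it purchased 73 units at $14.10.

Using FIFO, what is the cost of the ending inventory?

Jan 7, 87 sold [FIFO — oldest first]: 87 @ $8.90 = $774.30
Jan 10, 222 sold [FIFO — oldest first]: 173 @ $8.90 + 49 @ $9.30 = $1,995.40
Total COGS = $774.30 + $1,995.40 = $2,769.70
Ending inventory: 39 @ $9.30 + 271 @ $12.55 + 73 @ $14.10 = $4,793.05
Check: goods available $7,562.75 = COGS $2,769.70 + ending $4,793.05

Ending inventory = $4,793.05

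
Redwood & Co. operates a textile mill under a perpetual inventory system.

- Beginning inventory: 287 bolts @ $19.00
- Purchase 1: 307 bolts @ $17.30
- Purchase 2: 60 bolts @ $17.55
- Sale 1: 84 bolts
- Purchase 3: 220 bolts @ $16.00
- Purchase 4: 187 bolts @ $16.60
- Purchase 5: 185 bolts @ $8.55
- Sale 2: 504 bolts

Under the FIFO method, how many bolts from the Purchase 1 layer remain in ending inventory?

6

Sale 1 (84) [FIFO — oldest first]: 84 @ $19.00 = $1,596.00
Sale 2 (504) [FIFO — oldest first]: 203 @ $19.00 + 301 @ $17.30 = $9,064.30
Total COGS = $1,596.00 + $9,064.30 = $10,660.30
Ending inventory: 6 @ $17.30 + 60 @ $17.55 + 220 @ $16.00 + 187 @ $16.60 + 185 @ $8.55 = $9,362.75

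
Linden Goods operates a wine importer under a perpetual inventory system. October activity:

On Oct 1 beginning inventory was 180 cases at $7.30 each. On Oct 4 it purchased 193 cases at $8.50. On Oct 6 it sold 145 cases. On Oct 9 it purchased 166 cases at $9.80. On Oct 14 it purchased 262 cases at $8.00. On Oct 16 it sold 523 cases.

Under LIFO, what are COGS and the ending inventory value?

COGS = $5,706.40; ending inventory = $970.90

Oct 6, 145 sold [LIFO — newest first]: 145 @ $8.50 = $1,232.50
Oct 16, 523 sold [LIFO — newest first]: 262 @ $8.00 + 166 @ $9.80 + 48 @ $8.50 + 47 @ $7.30 = $4,473.90
Total COGS = $1,232.50 + $4,473.90 = $5,706.40
Ending inventory: 133 @ $7.30 = $970.90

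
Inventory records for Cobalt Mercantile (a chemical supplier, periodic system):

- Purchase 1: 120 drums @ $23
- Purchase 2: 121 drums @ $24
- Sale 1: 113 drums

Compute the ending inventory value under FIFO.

Ending inventory = $3,065

Sale 1 (113) [FIFO — oldest first]: 113 @ $23 = $2,599
Ending inventory: 7 @ $23 + 121 @ $24 = $3,065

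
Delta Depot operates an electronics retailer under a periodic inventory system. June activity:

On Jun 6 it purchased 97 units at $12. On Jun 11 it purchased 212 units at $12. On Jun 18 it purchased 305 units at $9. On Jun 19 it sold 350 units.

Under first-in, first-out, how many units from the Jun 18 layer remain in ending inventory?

264

Jun 19, 350 sold [FIFO — oldest first]: 97 @ $12 + 212 @ $12 + 41 @ $9 = $4,077
Ending inventory: 264 @ $9 = $2,376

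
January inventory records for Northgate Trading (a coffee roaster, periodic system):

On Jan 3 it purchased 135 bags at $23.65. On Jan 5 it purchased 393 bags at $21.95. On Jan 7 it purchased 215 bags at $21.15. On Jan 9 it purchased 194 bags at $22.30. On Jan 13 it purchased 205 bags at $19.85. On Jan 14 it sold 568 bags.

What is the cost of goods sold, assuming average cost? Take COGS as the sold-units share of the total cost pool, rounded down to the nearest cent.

Jan 14, sell 568: 568/1142 × $24,761.80 → $12,315.85
Ending inventory (cost pool remaining) = $12,445.95
Check: goods available $24,761.80 = COGS $12,315.85 + ending $12,445.95

COGS = $12,315.85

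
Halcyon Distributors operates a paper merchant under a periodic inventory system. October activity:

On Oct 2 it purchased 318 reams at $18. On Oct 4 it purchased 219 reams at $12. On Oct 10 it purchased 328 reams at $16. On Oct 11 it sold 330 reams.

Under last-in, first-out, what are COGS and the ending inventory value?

Oct 11, 330 sold [LIFO — newest first]: 328 @ $16 + 2 @ $12 = $5,272
Ending inventory: 318 @ $18 + 217 @ $12 = $8,328
Check: goods available $13,600 = COGS $5,272 + ending $8,328

COGS = $5,272; ending inventory = $8,328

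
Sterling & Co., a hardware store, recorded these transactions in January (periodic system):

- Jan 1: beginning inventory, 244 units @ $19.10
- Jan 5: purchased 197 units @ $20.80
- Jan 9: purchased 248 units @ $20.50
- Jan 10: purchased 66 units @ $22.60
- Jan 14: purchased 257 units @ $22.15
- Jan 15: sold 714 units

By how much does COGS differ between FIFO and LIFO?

$835.55

FIFO COGS: 244 @ $19.10 + 197 @ $20.80 + 248 @ $20.50 + 25 @ $22.60 = $14,407.00
LIFO COGS: 257 @ $22.15 + 66 @ $22.60 + 248 @ $20.50 + 143 @ $20.80 = $15,242.55
Difference = |$14,407.00 − $15,242.55| = $835.55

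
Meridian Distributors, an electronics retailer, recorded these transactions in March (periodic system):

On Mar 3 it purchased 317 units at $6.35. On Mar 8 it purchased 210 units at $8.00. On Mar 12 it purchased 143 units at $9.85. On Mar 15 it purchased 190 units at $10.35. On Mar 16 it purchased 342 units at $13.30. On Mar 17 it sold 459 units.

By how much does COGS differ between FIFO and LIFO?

$2,610.60

FIFO COGS: 317 @ $6.35 + 142 @ $8.00 = $3,148.95
LIFO COGS: 342 @ $13.30 + 117 @ $10.35 = $5,759.55
Difference = |$3,148.95 − $5,759.55| = $2,610.60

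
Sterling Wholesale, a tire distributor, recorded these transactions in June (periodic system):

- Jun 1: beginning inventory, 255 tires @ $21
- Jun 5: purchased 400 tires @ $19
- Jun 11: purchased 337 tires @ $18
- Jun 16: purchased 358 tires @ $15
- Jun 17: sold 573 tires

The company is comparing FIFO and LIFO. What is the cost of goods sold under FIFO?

COGS = $11,397

FIFO COGS: 255 @ $21 + 318 @ $19 = $11,397
LIFO COGS: 358 @ $15 + 215 @ $18 = $9,240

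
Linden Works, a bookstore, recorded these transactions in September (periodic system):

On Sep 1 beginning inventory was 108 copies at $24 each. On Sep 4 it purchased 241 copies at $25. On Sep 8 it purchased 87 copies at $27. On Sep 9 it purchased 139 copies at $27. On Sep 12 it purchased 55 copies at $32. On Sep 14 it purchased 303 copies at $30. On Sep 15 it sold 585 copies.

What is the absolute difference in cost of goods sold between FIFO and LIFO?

$1,938

FIFO COGS: 108 @ $24 + 241 @ $25 + 87 @ $27 + 139 @ $27 + 10 @ $32 = $15,039
LIFO COGS: 303 @ $30 + 55 @ $32 + 139 @ $27 + 87 @ $27 + 1 @ $25 = $16,977
Difference = |$15,039 − $16,977| = $1,938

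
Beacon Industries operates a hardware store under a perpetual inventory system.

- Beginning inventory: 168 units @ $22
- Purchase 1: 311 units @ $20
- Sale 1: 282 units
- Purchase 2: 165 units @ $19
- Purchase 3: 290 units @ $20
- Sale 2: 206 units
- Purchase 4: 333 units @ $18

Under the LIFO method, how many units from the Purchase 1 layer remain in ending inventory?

29

Sale 1 (282) [LIFO — newest first]: 282 @ $20 = $5,640
Sale 2 (206) [LIFO — newest first]: 206 @ $20 = $4,120
Total COGS = $5,640 + $4,120 = $9,760
Ending inventory: 168 @ $22 + 29 @ $20 + 165 @ $19 + 84 @ $20 + 333 @ $18 = $15,085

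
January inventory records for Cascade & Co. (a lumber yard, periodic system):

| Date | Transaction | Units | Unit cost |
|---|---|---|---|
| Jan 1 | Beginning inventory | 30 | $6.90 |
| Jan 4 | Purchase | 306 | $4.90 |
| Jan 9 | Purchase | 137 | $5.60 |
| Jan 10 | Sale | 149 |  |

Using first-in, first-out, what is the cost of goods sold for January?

Jan 10, 149 sold [FIFO — oldest first]: 30 @ $6.90 + 119 @ $4.90 = $790.10
Ending inventory: 187 @ $4.90 + 137 @ $5.60 = $1,683.50

COGS = $790.10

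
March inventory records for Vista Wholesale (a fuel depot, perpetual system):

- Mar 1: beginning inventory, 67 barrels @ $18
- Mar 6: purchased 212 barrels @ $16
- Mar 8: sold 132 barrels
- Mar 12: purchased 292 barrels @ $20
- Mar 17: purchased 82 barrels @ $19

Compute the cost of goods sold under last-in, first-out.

COGS = $2,112

Mar 8, 132 sold [LIFO — newest first]: 132 @ $16 = $2,112
Ending inventory: 67 @ $18 + 80 @ $16 + 292 @ $20 + 82 @ $19 = $9,884
Check: goods available $11,996 = COGS $2,112 + ending $9,884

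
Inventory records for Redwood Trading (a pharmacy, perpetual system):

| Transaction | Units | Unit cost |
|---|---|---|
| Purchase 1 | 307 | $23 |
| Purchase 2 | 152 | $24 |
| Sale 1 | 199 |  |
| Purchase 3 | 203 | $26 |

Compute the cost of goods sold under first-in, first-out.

COGS = $4,577

Sale 1 (199) [FIFO — oldest first]: 199 @ $23 = $4,577
Ending inventory: 108 @ $23 + 152 @ $24 + 203 @ $26 = $11,410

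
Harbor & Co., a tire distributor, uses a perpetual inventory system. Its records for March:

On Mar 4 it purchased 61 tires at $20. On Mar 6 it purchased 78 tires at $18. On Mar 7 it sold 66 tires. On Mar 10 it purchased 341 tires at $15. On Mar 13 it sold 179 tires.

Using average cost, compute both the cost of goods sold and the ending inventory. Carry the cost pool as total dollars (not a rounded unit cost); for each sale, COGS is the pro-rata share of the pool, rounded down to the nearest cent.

COGS = $4,053.31; ending inventory = $3,685.69

After Mar 4: 61 on hand, pool $1,220.00 (≈ $20.0000 each)
After Mar 6: 139 on hand, pool $2,624.00 (≈ $18.8777 each)
Mar 7, sell 66: 66/139 × $2,624.00 → $1,245.92
After Mar 10: 414 on hand, pool $6,493.08 (≈ $15.6838 each)
Mar 13, sell 179: 179/414 × $6,493.08 → $2,807.39
Total COGS = $1,245.92 + $2,807.39 = $4,053.31
Ending inventory (cost pool remaining) = $3,685.69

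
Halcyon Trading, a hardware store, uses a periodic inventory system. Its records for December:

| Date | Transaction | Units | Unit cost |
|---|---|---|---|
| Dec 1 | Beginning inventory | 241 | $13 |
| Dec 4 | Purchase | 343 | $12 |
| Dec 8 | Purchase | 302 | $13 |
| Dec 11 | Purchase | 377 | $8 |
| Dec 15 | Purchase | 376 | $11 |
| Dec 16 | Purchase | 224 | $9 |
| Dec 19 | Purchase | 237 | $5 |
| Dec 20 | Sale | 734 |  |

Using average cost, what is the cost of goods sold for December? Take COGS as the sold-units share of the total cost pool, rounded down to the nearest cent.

Dec 20, sell 734: 734/2100 × $21,528.00 → $7,524.54
Ending inventory (cost pool remaining) = $14,003.46

COGS = $7,524.54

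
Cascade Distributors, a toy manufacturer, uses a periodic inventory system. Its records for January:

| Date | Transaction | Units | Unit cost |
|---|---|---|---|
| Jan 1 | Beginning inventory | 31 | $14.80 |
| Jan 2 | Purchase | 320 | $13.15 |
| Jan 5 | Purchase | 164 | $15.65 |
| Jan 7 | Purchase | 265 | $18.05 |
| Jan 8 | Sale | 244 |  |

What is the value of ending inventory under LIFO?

Jan 8, 244 sold [LIFO — newest first]: 244 @ $18.05 = $4,404.20
Ending inventory: 31 @ $14.80 + 320 @ $13.15 + 164 @ $15.65 + 21 @ $18.05 = $7,612.45

Ending inventory = $7,612.45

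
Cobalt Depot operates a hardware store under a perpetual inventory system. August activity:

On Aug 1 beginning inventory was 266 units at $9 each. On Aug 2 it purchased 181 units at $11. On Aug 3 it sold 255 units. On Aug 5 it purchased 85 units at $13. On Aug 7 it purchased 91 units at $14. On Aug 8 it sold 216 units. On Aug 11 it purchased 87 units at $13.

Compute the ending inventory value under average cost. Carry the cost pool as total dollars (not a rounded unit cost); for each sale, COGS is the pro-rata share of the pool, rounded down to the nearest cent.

After Aug 1: 266 on hand, pool $2,394.00 (≈ $9.0000 each)
After Aug 2: 447 on hand, pool $4,385.00 (≈ $9.8098 each)
Aug 3, sell 255: 255/447 × $4,385.00 → $2,501.51
After Aug 5: 277 on hand, pool $2,988.49 (≈ $10.7888 each)
After Aug 7: 368 on hand, pool $4,262.49 (≈ $11.5829 each)
Aug 8, sell 216: 216/368 × $4,262.49 → $2,501.89
After Aug 11: 239 on hand, pool $2,891.60 (≈ $12.0987 each)
Total COGS = $2,501.51 + $2,501.89 = $5,003.40
Ending inventory (cost pool remaining) = $2,891.60
Check: goods available $7,895.00 = COGS $5,003.40 + ending $2,891.60

Ending inventory = $2,891.60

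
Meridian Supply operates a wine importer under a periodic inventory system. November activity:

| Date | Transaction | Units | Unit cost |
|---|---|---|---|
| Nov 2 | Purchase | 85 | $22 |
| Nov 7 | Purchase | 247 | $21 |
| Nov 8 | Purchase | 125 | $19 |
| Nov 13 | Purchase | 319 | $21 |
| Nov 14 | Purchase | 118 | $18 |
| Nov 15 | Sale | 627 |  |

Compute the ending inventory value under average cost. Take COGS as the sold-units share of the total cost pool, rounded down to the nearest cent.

Ending inventory = $5,452.00

Nov 15, sell 627: 627/894 × $18,255.00 → $12,803.00
Ending inventory (cost pool remaining) = $5,452.00
Check: goods available $18,255.00 = COGS $12,803.00 + ending $5,452.00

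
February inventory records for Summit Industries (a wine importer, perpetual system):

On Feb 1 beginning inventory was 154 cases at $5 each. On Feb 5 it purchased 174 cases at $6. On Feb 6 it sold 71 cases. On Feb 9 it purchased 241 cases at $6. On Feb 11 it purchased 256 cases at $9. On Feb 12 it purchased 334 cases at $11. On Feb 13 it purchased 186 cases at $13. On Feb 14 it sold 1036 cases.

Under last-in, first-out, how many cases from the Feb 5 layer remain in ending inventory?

84

Feb 6, 71 sold [LIFO — newest first]: 71 @ $6 = $426
Feb 14, 1036 sold [LIFO — newest first]: 186 @ $13 + 334 @ $11 + 256 @ $9 + 241 @ $6 + 19 @ $6 = $9,956
Total COGS = $426 + $9,956 = $10,382
Ending inventory: 154 @ $5 + 84 @ $6 = $1,274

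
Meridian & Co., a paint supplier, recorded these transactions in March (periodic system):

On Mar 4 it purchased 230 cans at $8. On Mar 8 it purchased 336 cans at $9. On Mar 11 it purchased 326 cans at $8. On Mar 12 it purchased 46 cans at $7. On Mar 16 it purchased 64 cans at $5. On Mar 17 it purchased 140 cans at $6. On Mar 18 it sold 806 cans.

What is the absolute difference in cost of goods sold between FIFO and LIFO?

FIFO COGS: 230 @ $8 + 336 @ $9 + 240 @ $8 = $6,784
LIFO COGS: 140 @ $6 + 64 @ $5 + 46 @ $7 + 326 @ $8 + 230 @ $9 = $6,160
Difference = |$6,784 − $6,160| = $624

$624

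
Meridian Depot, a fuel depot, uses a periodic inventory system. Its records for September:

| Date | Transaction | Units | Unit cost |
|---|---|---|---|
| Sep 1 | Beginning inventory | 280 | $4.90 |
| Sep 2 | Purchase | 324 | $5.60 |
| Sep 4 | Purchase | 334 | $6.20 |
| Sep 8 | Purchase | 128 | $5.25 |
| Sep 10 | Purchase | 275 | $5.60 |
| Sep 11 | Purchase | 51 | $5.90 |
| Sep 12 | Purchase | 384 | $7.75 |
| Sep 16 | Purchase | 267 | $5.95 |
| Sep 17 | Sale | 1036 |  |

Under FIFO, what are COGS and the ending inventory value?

COGS = $5,771.70; ending inventory = $6,563.05

Sep 17, 1036 sold [FIFO — oldest first]: 280 @ $4.90 + 324 @ $5.60 + 334 @ $6.20 + 98 @ $5.25 = $5,771.70
Ending inventory: 30 @ $5.25 + 275 @ $5.60 + 51 @ $5.90 + 384 @ $7.75 + 267 @ $5.95 = $6,563.05
Check: goods available $12,334.75 = COGS $5,771.70 + ending $6,563.05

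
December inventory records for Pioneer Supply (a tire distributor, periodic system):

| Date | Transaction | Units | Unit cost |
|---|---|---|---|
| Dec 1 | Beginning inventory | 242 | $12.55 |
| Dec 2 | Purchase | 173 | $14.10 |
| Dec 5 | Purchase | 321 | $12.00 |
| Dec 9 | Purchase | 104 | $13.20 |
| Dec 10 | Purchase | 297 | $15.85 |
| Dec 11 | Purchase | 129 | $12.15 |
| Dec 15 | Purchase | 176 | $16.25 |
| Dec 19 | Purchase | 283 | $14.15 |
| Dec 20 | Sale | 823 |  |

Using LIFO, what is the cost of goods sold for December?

COGS = $12,156.55

Dec 20, 823 sold [LIFO — newest first]: 283 @ $14.15 + 176 @ $16.25 + 129 @ $12.15 + 235 @ $15.85 = $12,156.55
Ending inventory: 242 @ $12.55 + 173 @ $14.10 + 321 @ $12.00 + 104 @ $13.20 + 62 @ $15.85 = $11,683.90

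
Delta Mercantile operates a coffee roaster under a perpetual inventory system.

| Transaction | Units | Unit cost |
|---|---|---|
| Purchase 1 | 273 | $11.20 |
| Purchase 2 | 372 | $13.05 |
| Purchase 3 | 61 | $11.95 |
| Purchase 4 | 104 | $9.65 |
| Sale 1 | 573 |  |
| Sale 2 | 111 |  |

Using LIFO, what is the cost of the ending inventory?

Ending inventory = $1,411.20

Sale 1 (573) [LIFO — newest first]: 104 @ $9.65 + 61 @ $11.95 + 372 @ $13.05 + 36 @ $11.20 = $6,990.35
Sale 2 (111) [LIFO — newest first]: 111 @ $11.20 = $1,243.20
Total COGS = $6,990.35 + $1,243.20 = $8,233.55
Ending inventory: 126 @ $11.20 = $1,411.20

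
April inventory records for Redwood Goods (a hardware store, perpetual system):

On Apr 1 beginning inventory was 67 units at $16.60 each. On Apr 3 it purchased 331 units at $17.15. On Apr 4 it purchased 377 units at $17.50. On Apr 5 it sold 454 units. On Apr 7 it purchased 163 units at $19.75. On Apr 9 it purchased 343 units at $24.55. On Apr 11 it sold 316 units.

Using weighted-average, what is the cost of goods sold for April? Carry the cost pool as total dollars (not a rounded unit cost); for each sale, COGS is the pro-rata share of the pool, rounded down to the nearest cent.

After Apr 1: 67 on hand, pool $1,112.20 (≈ $16.6000 each)
After Apr 3: 398 on hand, pool $6,788.85 (≈ $17.0574 each)
After Apr 4: 775 on hand, pool $13,386.35 (≈ $17.2727 each)
Apr 5, sell 454: 454/775 × $13,386.35 → $7,841.81
After Apr 7: 484 on hand, pool $8,763.79 (≈ $18.1070 each)
After Apr 9: 827 on hand, pool $17,184.44 (≈ $20.7793 each)
Apr 11, sell 316: 316/827 × $17,184.44 → $6,566.24
Total COGS = $7,841.81 + $6,566.24 = $14,408.05
Ending inventory (cost pool remaining) = $10,618.20

COGS = $14,408.05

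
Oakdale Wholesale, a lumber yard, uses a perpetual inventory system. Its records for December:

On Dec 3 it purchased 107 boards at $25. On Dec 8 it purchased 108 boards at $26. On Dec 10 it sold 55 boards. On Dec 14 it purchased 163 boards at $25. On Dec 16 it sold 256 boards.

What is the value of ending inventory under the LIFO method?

Dec 10, 55 sold [LIFO — newest first]: 55 @ $26 = $1,430
Dec 16, 256 sold [LIFO — newest first]: 163 @ $25 + 53 @ $26 + 40 @ $25 = $6,453
Total COGS = $1,430 + $6,453 = $7,883
Ending inventory: 67 @ $25 = $1,675

Ending inventory = $1,675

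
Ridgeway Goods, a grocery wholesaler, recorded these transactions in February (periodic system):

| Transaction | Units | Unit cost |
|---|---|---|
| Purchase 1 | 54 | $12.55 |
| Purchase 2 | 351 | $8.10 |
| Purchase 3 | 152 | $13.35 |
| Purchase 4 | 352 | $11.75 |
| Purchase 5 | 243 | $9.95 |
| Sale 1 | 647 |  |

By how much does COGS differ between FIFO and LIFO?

$640.55

FIFO COGS: 54 @ $12.55 + 351 @ $8.10 + 152 @ $13.35 + 90 @ $11.75 = $6,607.50
LIFO COGS: 243 @ $9.95 + 352 @ $11.75 + 52 @ $13.35 = $7,248.05
Difference = |$6,607.50 − $7,248.05| = $640.55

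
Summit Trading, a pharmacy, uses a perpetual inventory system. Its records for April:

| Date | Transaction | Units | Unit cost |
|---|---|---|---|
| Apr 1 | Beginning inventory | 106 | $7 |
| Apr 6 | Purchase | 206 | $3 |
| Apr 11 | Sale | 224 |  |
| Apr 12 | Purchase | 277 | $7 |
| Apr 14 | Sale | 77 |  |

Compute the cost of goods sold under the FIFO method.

Apr 11, 224 sold [FIFO — oldest first]: 106 @ $7 + 118 @ $3 = $1,096
Apr 14, 77 sold [FIFO — oldest first]: 77 @ $3 = $231
Total COGS = $1,096 + $231 = $1,327
Ending inventory: 11 @ $3 + 277 @ $7 = $1,972
Check: goods available $3,299 = COGS $1,327 + ending $1,972

COGS = $1,327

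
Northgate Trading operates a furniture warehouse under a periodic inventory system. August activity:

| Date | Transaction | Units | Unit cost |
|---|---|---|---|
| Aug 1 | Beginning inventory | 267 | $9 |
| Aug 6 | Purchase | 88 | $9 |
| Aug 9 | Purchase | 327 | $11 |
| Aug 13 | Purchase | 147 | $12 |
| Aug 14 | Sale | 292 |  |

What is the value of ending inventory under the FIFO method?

Ending inventory = $5,928

Aug 14, 292 sold [FIFO — oldest first]: 267 @ $9 + 25 @ $9 = $2,628
Ending inventory: 63 @ $9 + 327 @ $11 + 147 @ $12 = $5,928
Check: goods available $8,556 = COGS $2,628 + ending $5,928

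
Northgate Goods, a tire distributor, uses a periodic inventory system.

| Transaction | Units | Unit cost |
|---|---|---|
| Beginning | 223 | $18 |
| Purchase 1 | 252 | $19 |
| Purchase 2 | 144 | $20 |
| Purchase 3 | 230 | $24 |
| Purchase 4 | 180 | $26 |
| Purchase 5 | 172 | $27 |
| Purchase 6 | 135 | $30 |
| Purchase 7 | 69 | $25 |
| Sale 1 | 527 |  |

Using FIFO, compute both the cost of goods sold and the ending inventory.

COGS = $9,842; ending inventory = $22,459

Sale 1 (527) [FIFO — oldest first]: 223 @ $18 + 252 @ $19 + 52 @ $20 = $9,842
Ending inventory: 92 @ $20 + 230 @ $24 + 180 @ $26 + 172 @ $27 + 135 @ $30 + 69 @ $25 = $22,459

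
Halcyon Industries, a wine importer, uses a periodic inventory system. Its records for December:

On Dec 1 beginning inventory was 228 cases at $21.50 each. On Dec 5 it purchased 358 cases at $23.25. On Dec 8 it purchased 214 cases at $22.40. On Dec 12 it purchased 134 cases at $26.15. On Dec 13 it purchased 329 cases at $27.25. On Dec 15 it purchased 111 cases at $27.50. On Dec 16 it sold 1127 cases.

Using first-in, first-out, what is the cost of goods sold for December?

Dec 16, 1127 sold [FIFO — oldest first]: 228 @ $21.50 + 358 @ $23.25 + 214 @ $22.40 + 134 @ $26.15 + 193 @ $27.25 = $26,782.45
Ending inventory: 136 @ $27.25 + 111 @ $27.50 = $6,758.50

COGS = $26,782.45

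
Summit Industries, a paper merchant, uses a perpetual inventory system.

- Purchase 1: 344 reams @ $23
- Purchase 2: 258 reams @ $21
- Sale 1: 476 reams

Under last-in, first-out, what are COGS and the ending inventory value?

COGS = $10,432; ending inventory = $2,898

Sale 1 (476) [LIFO — newest first]: 258 @ $21 + 218 @ $23 = $10,432
Ending inventory: 126 @ $23 = $2,898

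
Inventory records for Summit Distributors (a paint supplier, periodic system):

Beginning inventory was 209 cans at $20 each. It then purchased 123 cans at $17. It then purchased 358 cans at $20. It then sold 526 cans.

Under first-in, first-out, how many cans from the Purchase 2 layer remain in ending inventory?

164

Sale 1 (526) [FIFO — oldest first]: 209 @ $20 + 123 @ $17 + 194 @ $20 = $10,151
Ending inventory: 164 @ $20 = $3,280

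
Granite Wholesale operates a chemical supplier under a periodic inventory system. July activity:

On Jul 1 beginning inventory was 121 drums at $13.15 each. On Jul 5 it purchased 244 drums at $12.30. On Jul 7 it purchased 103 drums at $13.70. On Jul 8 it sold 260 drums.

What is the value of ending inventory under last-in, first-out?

Jul 8, 260 sold [LIFO — newest first]: 103 @ $13.70 + 157 @ $12.30 = $3,342.20
Ending inventory: 121 @ $13.15 + 87 @ $12.30 = $2,661.25
Check: goods available $6,003.45 = COGS $3,342.20 + ending $2,661.25

Ending inventory = $2,661.25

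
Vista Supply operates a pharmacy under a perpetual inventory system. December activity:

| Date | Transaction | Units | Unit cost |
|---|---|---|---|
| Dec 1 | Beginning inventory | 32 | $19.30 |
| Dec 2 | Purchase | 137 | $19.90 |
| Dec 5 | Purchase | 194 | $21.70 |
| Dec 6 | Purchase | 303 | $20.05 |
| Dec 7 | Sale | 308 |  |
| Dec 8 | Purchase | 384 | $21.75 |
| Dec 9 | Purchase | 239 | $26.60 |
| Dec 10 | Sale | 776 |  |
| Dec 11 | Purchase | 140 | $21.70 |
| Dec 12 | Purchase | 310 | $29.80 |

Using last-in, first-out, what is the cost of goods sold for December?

Dec 7, 308 sold [LIFO — newest first]: 303 @ $20.05 + 5 @ $21.70 = $6,183.65
Dec 10, 776 sold [LIFO — newest first]: 239 @ $26.60 + 384 @ $21.75 + 153 @ $21.70 = $18,029.50
Total COGS = $6,183.65 + $18,029.50 = $24,213.15
Ending inventory: 32 @ $19.30 + 137 @ $19.90 + 36 @ $21.70 + 140 @ $21.70 + 310 @ $29.80 = $16,401.10

COGS = $24,213.15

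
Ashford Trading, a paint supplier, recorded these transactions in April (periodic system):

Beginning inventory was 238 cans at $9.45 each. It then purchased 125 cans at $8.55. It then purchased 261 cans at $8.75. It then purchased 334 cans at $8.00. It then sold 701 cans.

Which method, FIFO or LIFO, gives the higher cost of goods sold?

FIFO COGS: 238 @ $9.45 + 125 @ $8.55 + 261 @ $8.75 + 77 @ $8.00 = $6,217.60
LIFO COGS: 334 @ $8.00 + 261 @ $8.75 + 106 @ $8.55 = $5,862.05

FIFO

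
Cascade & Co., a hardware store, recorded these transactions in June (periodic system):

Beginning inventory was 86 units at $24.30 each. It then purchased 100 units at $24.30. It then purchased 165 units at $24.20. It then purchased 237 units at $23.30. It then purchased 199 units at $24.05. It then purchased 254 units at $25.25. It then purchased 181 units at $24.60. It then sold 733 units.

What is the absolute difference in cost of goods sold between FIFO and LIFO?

$436.60

FIFO COGS: 86 @ $24.30 + 100 @ $24.30 + 165 @ $24.20 + 237 @ $23.30 + 145 @ $24.05 = $17,522.15
LIFO COGS: 181 @ $24.60 + 254 @ $25.25 + 199 @ $24.05 + 99 @ $23.30 = $17,958.75
Difference = |$17,522.15 − $17,958.75| = $436.60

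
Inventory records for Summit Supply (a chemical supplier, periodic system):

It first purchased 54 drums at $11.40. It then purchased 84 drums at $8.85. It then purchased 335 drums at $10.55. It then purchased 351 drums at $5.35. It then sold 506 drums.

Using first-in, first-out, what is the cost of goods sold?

Sale 1 (506) [FIFO — oldest first]: 54 @ $11.40 + 84 @ $8.85 + 335 @ $10.55 + 33 @ $5.35 = $5,069.80
Ending inventory: 318 @ $5.35 = $1,701.30
Check: goods available $6,771.10 = COGS $5,069.80 + ending $1,701.30

COGS = $5,069.80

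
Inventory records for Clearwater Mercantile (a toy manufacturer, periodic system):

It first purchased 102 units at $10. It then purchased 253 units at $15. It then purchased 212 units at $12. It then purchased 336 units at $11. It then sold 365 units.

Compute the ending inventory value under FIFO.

Ending inventory = $6,120

Sale 1 (365) [FIFO — oldest first]: 102 @ $10 + 253 @ $15 + 10 @ $12 = $4,935
Ending inventory: 202 @ $12 + 336 @ $11 = $6,120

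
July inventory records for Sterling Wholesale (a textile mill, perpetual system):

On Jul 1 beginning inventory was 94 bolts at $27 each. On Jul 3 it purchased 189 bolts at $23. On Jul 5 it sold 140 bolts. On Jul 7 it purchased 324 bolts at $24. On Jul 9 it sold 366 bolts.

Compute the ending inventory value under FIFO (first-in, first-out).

Jul 5, 140 sold [FIFO — oldest first]: 94 @ $27 + 46 @ $23 = $3,596
Jul 9, 366 sold [FIFO — oldest first]: 143 @ $23 + 223 @ $24 = $8,641
Total COGS = $3,596 + $8,641 = $12,237
Ending inventory: 101 @ $24 = $2,424

Ending inventory = $2,424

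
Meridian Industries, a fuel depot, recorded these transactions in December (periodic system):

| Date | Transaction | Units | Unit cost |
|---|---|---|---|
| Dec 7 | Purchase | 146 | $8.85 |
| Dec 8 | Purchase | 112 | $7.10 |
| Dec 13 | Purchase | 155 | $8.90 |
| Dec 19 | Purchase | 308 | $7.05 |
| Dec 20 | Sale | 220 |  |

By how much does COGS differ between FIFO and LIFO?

FIFO COGS: 146 @ $8.85 + 74 @ $7.10 = $1,817.50
LIFO COGS: 220 @ $7.05 = $1,551.00
Difference = |$1,817.50 − $1,551.00| = $266.50

$266.50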